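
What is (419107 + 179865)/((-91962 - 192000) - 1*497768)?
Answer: -299486/390865 ≈ -0.76621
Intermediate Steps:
(419107 + 179865)/((-91962 - 192000) - 1*497768) = 598972/(-283962 - 497768) = 598972/(-781730) = 598972*(-1/781730) = -299486/390865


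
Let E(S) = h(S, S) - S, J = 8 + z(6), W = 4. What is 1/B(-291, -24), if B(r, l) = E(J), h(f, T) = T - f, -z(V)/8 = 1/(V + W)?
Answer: -5/36 ≈ -0.13889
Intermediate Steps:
z(V) = -8/(4 + V) (z(V) = -8/(V + 4) = -8/(4 + V))
J = 36/5 (J = 8 - 8/(4 + 6) = 8 - 8/10 = 8 - 8*⅒ = 8 - ⅘ = 36/5 ≈ 7.2000)
E(S) = -S (E(S) = (S - S) - S = 0 - S = -S)
B(r, l) = -36/5 (B(r, l) = -1*36/5 = -36/5)
1/B(-291, -24) = 1/(-36/5) = -5/36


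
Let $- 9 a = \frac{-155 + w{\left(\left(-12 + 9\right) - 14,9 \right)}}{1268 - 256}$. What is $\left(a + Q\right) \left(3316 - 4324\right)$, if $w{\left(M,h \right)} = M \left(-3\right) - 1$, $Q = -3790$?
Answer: $\frac{966538020}{253} \approx 3.8203 \cdot 10^{6}$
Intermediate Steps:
$w{\left(M,h \right)} = -1 - 3 M$ ($w{\left(M,h \right)} = - 3 M - 1 = -1 - 3 M$)
$a = \frac{35}{3036}$ ($a = - \frac{\left(-155 - \left(1 + 3 \left(\left(-12 + 9\right) - 14\right)\right)\right) \frac{1}{1268 - 256}}{9} = - \frac{\left(-155 - \left(1 + 3 \left(-3 - 14\right)\right)\right) \frac{1}{1012}}{9} = - \frac{\left(-155 - -50\right) \frac{1}{1012}}{9} = - \frac{\left(-155 + \left(-1 + 51\right)\right) \frac{1}{1012}}{9} = - \frac{\left(-155 + 50\right) \frac{1}{1012}}{9} = - \frac{\left(-105\right) \frac{1}{1012}}{9} = \left(- \frac{1}{9}\right) \left(- \frac{105}{1012}\right) = \frac{35}{3036} \approx 0.011528$)
$\left(a + Q\right) \left(3316 - 4324\right) = \left(\frac{35}{3036} - 3790\right) \left(3316 - 4324\right) = \left(- \frac{11506405}{3036}\right) \left(-1008\right) = \frac{966538020}{253}$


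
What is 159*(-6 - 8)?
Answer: -2226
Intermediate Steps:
159*(-6 - 8) = 159*(-14) = -2226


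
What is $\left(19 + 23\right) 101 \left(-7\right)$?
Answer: $-29694$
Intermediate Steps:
$\left(19 + 23\right) 101 \left(-7\right) = 42 \cdot 101 \left(-7\right) = 4242 \left(-7\right) = -29694$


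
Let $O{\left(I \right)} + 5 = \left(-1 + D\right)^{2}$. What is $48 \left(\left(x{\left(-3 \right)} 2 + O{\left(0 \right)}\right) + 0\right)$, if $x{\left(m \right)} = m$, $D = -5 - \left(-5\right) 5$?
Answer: $16800$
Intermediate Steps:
$D = 20$ ($D = -5 - -25 = -5 + 25 = 20$)
$O{\left(I \right)} = 356$ ($O{\left(I \right)} = -5 + \left(-1 + 20\right)^{2} = -5 + 19^{2} = -5 + 361 = 356$)
$48 \left(\left(x{\left(-3 \right)} 2 + O{\left(0 \right)}\right) + 0\right) = 48 \left(\left(\left(-3\right) 2 + 356\right) + 0\right) = 48 \left(\left(-6 + 356\right) + 0\right) = 48 \left(350 + 0\right) = 48 \cdot 350 = 16800$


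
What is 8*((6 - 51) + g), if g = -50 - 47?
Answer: -1136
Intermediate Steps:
g = -97
8*((6 - 51) + g) = 8*((6 - 51) - 97) = 8*(-45 - 97) = 8*(-142) = -1136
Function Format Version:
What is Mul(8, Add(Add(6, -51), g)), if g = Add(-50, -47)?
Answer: -1136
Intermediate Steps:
g = -97
Mul(8, Add(Add(6, -51), g)) = Mul(8, Add(Add(6, -51), -97)) = Mul(8, Add(-45, -97)) = Mul(8, -142) = -1136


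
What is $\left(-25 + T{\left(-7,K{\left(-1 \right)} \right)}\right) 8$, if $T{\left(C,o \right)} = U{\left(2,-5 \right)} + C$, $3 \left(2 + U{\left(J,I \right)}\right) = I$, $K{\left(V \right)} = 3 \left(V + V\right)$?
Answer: $- \frac{856}{3} \approx -285.33$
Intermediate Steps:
$K{\left(V \right)} = 6 V$ ($K{\left(V \right)} = 3 \cdot 2 V = 6 V$)
$U{\left(J,I \right)} = -2 + \frac{I}{3}$
$T{\left(C,o \right)} = - \frac{11}{3} + C$ ($T{\left(C,o \right)} = \left(-2 + \frac{1}{3} \left(-5\right)\right) + C = \left(-2 - \frac{5}{3}\right) + C = - \frac{11}{3} + C$)
$\left(-25 + T{\left(-7,K{\left(-1 \right)} \right)}\right) 8 = \left(-25 - \frac{32}{3}\right) 8 = \left(- \frac{107}{3}\right) 8 = - \frac{856}{3}$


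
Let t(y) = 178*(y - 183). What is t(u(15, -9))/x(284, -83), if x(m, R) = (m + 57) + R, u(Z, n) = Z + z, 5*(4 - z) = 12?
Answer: -74048/645 ≈ -114.80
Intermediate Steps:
z = 8/5 (z = 4 - ⅕*12 = 4 - 12/5 = 8/5 ≈ 1.6000)
u(Z, n) = 8/5 + Z (u(Z, n) = Z + 8/5 = 8/5 + Z)
x(m, R) = 57 + R + m (x(m, R) = (57 + m) + R = 57 + R + m)
t(y) = -32574 + 178*y (t(y) = 178*(-183 + y) = -32574 + 178*y)
t(u(15, -9))/x(284, -83) = (-32574 + 178*(8/5 + 15))/(57 - 83 + 284) = (-32574 + 178*(83/5))/258 = (-32574 + 14774/5)*(1/258) = -148096/5*1/258 = -74048/645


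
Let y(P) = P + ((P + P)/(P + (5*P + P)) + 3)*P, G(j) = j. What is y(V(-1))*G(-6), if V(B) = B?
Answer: 180/7 ≈ 25.714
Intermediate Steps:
y(P) = 30*P/7 (y(P) = P + ((2*P)/(P + 6*P) + 3)*P = P + ((2*P)/((7*P)) + 3)*P = P + ((2*P)*(1/(7*P)) + 3)*P = P + (2/7 + 3)*P = P + 23*P/7 = 30*P/7)
y(V(-1))*G(-6) = ((30/7)*(-1))*(-6) = -30/7*(-6) = 180/7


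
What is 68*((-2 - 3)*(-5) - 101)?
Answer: -5168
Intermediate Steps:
68*((-2 - 3)*(-5) - 101) = 68*(-5*(-5) - 101) = 68*(25 - 101) = 68*(-76) = -5168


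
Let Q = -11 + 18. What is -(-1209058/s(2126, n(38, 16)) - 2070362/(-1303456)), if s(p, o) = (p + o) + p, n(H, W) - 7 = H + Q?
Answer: 6995727975/25044976 ≈ 279.33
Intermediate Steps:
Q = 7
n(H, W) = 14 + H (n(H, W) = 7 + (H + 7) = 7 + (7 + H) = 14 + H)
s(p, o) = o + 2*p (s(p, o) = (o + p) + p = o + 2*p)
-(-1209058/s(2126, n(38, 16)) - 2070362/(-1303456)) = -(-1209058/((14 + 38) + 2*2126) - 2070362/(-1303456)) = -(-1209058/(52 + 4252) - 2070362*(-1/1303456)) = -(-1209058/4304 + 147883/93104) = -(-1209058*1/4304 + 147883/93104) = -(-604529/2152 + 147883/93104) = -1*(-6995727975/25044976) = 6995727975/25044976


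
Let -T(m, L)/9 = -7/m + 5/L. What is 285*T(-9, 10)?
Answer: -6555/2 ≈ -3277.5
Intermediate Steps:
T(m, L) = -45/L + 63/m (T(m, L) = -9*(-7/m + 5/L) = -45/L + 63/m)
285*T(-9, 10) = 285*(-45/10 + 63/(-9)) = 285*(-45*⅒ + 63*(-⅑)) = 285*(-9/2 - 7) = 285*(-23/2) = -6555/2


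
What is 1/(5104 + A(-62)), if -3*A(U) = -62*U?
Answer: 3/11468 ≈ 0.00026160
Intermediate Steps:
A(U) = 62*U/3 (A(U) = -(-62)*U/3 = 62*U/3)
1/(5104 + A(-62)) = 1/(5104 + (62/3)*(-62)) = 1/(5104 - 3844/3) = 1/(11468/3) = 3/11468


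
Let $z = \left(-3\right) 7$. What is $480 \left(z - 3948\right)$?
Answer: $-1905120$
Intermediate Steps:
$z = -21$
$480 \left(z - 3948\right) = 480 \left(-21 - 3948\right) = 480 \left(-3969\right) = -1905120$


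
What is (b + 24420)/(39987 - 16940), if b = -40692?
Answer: -16272/23047 ≈ -0.70604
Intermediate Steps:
(b + 24420)/(39987 - 16940) = (-40692 + 24420)/(39987 - 16940) = -16272/23047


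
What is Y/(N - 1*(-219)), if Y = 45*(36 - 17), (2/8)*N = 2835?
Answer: 285/3853 ≈ 0.073968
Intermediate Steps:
N = 11340 (N = 4*2835 = 11340)
Y = 855 (Y = 45*19 = 855)
Y/(N - 1*(-219)) = 855/(11340 - 1*(-219)) = 855/(11340 + 219) = 855/11559 = 855*(1/11559) = 285/3853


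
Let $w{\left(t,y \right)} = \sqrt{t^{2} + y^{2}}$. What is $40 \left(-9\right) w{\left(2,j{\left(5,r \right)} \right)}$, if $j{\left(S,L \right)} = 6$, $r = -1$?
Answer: $- 720 \sqrt{10} \approx -2276.8$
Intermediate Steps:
$40 \left(-9\right) w{\left(2,j{\left(5,r \right)} \right)} = 40 \left(-9\right) \sqrt{2^{2} + 6^{2}} = - 360 \sqrt{4 + 36} = - 360 \sqrt{40} = - 360 \cdot 2 \sqrt{10} = - 720 \sqrt{10}$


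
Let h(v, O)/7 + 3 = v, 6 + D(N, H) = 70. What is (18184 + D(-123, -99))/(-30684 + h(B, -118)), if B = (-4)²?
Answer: -18248/30593 ≈ -0.59648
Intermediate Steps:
B = 16
D(N, H) = 64 (D(N, H) = -6 + 70 = 64)
h(v, O) = -21 + 7*v
(18184 + D(-123, -99))/(-30684 + h(B, -118)) = (18184 + 64)/(-30684 + (-21 + 7*16)) = 18248/(-30684 + (-21 + 112)) = 18248/(-30684 + 91) = 18248/(-30593) = 18248*(-1/30593) = -18248/30593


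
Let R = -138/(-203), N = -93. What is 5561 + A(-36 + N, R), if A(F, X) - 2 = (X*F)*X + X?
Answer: 226817005/41209 ≈ 5504.1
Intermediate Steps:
R = 138/203 (R = -138*(-1/203) = 138/203 ≈ 0.67980)
A(F, X) = 2 + X + F*X² (A(F, X) = 2 + ((X*F)*X + X) = 2 + ((F*X)*X + X) = 2 + (F*X² + X) = 2 + (X + F*X²) = 2 + X + F*X²)
5561 + A(-36 + N, R) = 5561 + (2 + 138/203 + (-36 - 93)*(138/203)²) = 5561 + (2 + 138/203 - 129*19044/41209) = 5561 + (2 + 138/203 - 2456676/41209) = 5561 - 2346244/41209 = 226817005/41209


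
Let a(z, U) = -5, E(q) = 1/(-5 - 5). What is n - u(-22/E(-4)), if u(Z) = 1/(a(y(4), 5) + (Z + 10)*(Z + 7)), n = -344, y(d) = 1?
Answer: -17958521/52205 ≈ -344.00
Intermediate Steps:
E(q) = -⅒ (E(q) = 1/(-10) = -⅒)
u(Z) = 1/(-5 + (7 + Z)*(10 + Z)) (u(Z) = 1/(-5 + (Z + 10)*(Z + 7)) = 1/(-5 + (10 + Z)*(7 + Z)) = 1/(-5 + (7 + Z)*(10 + Z)))
n - u(-22/E(-4)) = -344 - 1/(65 + (-22/(-⅒))² + 17*(-22/(-⅒))) = -344 - 1/(65 + (-22*(-10))² + 17*(-22*(-10))) = -344 - 1/(65 + 220² + 17*220) = -344 - 1/(65 + 48400 + 3740) = -344 - 1/52205 = -17958521/52205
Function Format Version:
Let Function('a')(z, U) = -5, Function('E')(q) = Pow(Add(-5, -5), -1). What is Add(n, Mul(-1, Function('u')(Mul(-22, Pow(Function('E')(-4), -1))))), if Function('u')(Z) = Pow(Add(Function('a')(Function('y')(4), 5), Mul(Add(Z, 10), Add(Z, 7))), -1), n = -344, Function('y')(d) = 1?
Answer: Rational(-17958521, 52205) ≈ -344.00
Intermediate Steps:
Function('E')(q) = Rational(-1, 10) (Function('E')(q) = Pow(-10, -1) = Rational(-1, 10))
Function('u')(Z) = Pow(Add(-5, Mul(Add(7, Z), Add(10, Z))), -1) (Function('u')(Z) = Pow(Add(-5, Mul(Add(Z, 10), Add(Z, 7))), -1) = Pow(Add(-5, Mul(Add(10, Z), Add(7, Z))), -1) = Pow(Add(-5, Mul(Add(7, Z), Add(10, Z))), -1))
Add(n, Mul(-1, Function('u')(Mul(-22, Pow(Function('E')(-4), -1))))) = Add(-344, Mul(-1, Pow(Add(65, Pow(Mul(-22, Pow(Rational(-1, 10), -1)), 2), Mul(17, Mul(-22, Pow(Rational(-1, 10), -1)))), -1))) = Add(-344, Mul(-1, Pow(Add(65, Pow(Mul(-22, -10), 2), Mul(17, Mul(-22, -10))), -1))) = Add(-344, Mul(-1, Pow(Add(65, Pow(220, 2), Mul(17, 220)), -1))) = Add(-344, Mul(-1, Pow(Add(65, 48400, 3740), -1))) = Add(-344, Mul(-1, Pow(52205, -1))) = Add(-344, Mul(-1, Rational(1, 52205))) = Add(-344, Rational(-1, 52205)) = Rational(-17958521, 52205)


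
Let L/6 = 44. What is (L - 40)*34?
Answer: 7616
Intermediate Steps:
L = 264 (L = 6*44 = 264)
(L - 40)*34 = (264 - 40)*34 = 224*34 = 7616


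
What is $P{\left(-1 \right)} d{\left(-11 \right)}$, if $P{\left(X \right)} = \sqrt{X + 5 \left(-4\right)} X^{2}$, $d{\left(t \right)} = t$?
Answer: $- 11 i \sqrt{21} \approx - 50.408 i$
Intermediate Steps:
$P{\left(X \right)} = X^{2} \sqrt{-20 + X}$ ($P{\left(X \right)} = \sqrt{X - 20} X^{2} = \sqrt{-20 + X} X^{2} = X^{2} \sqrt{-20 + X}$)
$P{\left(-1 \right)} d{\left(-11 \right)} = \left(-1\right)^{2} \sqrt{-20 - 1} \left(-11\right) = 1 \sqrt{-21} \left(-11\right) = 1 i \sqrt{21} \left(-11\right) = i \sqrt{21} \left(-11\right) = - 11 i \sqrt{21}$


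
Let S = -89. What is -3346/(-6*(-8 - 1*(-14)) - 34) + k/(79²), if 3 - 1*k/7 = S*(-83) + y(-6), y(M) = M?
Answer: 1233369/31205 ≈ 39.525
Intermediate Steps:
k = -51646 (k = 21 - 7*(-89*(-83) - 6) = 21 - 7*(7387 - 6) = 21 - 7*7381 = 21 - 51667 = -51646)
-3346/(-6*(-8 - 1*(-14)) - 34) + k/(79²) = -3346/(-6*(-8 - 1*(-14)) - 34) - 51646/(79²) = -3346/(-6*(-8 + 14) - 34) - 51646/6241 = -3346/(-6*6 - 34) - 51646*1/6241 = -3346/(-36 - 34) - 51646/6241 = -3346/(-70) - 51646/6241 = -3346*(-1/70) - 51646/6241 = 239/5 - 51646/6241 = 1233369/31205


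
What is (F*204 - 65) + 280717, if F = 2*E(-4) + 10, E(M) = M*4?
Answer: 276164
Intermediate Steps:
E(M) = 4*M
F = -22 (F = 2*(4*(-4)) + 10 = 2*(-16) + 10 = -32 + 10 = -22)
(F*204 - 65) + 280717 = (-22*204 - 65) + 280717 = (-4488 - 65) + 280717 = -4553 + 280717 = 276164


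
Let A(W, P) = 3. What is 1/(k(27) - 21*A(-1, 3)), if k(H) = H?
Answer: -1/36 ≈ -0.027778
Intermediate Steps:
1/(k(27) - 21*A(-1, 3)) = 1/(27 - 21*3) = 1/(27 - 63) = 1/(-36) = -1/36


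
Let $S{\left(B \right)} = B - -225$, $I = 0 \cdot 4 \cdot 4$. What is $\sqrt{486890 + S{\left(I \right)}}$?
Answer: $\sqrt{487115} \approx 697.94$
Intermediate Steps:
$I = 0$ ($I = 0 \cdot 4 = 0$)
$S{\left(B \right)} = 225 + B$ ($S{\left(B \right)} = B + 225 = 225 + B$)
$\sqrt{486890 + S{\left(I \right)}} = \sqrt{486890 + \left(225 + 0\right)} = \sqrt{486890 + 225} = \sqrt{487115}$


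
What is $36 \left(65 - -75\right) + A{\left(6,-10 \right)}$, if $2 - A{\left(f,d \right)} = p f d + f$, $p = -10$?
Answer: $4436$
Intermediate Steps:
$A{\left(f,d \right)} = 2 - f + 10 d f$ ($A{\left(f,d \right)} = 2 - \left(- 10 f d + f\right) = 2 - \left(- 10 d f + f\right) = 2 - \left(f - 10 d f\right) = 2 + \left(- f + 10 d f\right) = 2 - f + 10 d f$)
$36 \left(65 - -75\right) + A{\left(6,-10 \right)} = 36 \left(65 - -75\right) + \left(2 - 6 + 10 \left(-10\right) 6\right) = 36 \left(65 + 75\right) - 604 = 36 \cdot 140 - 604 = 5040 - 604 = 4436$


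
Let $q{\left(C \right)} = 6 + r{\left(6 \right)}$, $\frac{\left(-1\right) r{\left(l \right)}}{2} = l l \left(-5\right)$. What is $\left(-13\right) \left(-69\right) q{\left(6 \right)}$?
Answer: $328302$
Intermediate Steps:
$r{\left(l \right)} = 10 l^{2}$ ($r{\left(l \right)} = - 2 l l \left(-5\right) = - 2 l^{2} \left(-5\right) = - 2 \left(- 5 l^{2}\right) = 10 l^{2}$)
$q{\left(C \right)} = 366$ ($q{\left(C \right)} = 6 + 10 \cdot 6^{2} = 6 + 10 \cdot 36 = 6 + 360 = 366$)
$\left(-13\right) \left(-69\right) q{\left(6 \right)} = \left(-13\right) \left(-69\right) 366 = 897 \cdot 366 = 328302$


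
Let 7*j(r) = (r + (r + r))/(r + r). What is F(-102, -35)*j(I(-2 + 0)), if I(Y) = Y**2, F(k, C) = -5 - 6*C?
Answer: 615/14 ≈ 43.929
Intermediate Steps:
j(r) = 3/14 (j(r) = ((r + (r + r))/(r + r))/7 = ((r + 2*r)/((2*r)))/7 = ((3*r)*(1/(2*r)))/7 = (1/7)*(3/2) = 3/14)
F(-102, -35)*j(I(-2 + 0)) = (-5 - 6*(-35))*(3/14) = (-5 + 210)*(3/14) = 205*(3/14) = 615/14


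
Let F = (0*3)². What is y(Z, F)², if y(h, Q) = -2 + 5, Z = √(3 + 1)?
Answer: 9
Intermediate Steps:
F = 0 (F = 0² = 0)
Z = 2 (Z = √4 = 2)
y(h, Q) = 3
y(Z, F)² = 3² = 9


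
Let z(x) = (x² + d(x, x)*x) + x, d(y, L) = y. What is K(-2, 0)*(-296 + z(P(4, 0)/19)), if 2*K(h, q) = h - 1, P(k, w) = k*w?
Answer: 444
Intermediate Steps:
K(h, q) = -½ + h/2 (K(h, q) = (h - 1)/2 = (-1 + h)/2 = -½ + h/2)
z(x) = x + 2*x² (z(x) = (x² + x*x) + x = (x² + x²) + x = 2*x² + x = x + 2*x²)
K(-2, 0)*(-296 + z(P(4, 0)/19)) = (-½ + (½)*(-2))*(-296 + ((4*0)/19)*(1 + 2*((4*0)/19))) = (-½ - 1)*(-296 + (0*(1/19))*(1 + 2*(0*(1/19)))) = -3*(-296 + 0*(1 + 2*0))/2 = -3*(-296 + 0*(1 + 0))/2 = -3*(-296 + 0*1)/2 = -3*(-296 + 0)/2 = -3/2*(-296) = 444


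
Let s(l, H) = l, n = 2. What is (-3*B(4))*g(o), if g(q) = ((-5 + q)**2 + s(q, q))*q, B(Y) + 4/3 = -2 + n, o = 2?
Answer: 88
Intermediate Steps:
B(Y) = -4/3 (B(Y) = -4/3 + (-2 + 2) = -4/3 + 0 = -4/3)
g(q) = q*(q + (-5 + q)**2) (g(q) = ((-5 + q)**2 + q)*q = (q + (-5 + q)**2)*q = q*(q + (-5 + q)**2))
(-3*B(4))*g(o) = (-3*(-4/3))*(2*(2 + (-5 + 2)**2)) = 4*(2*(2 + (-3)**2)) = 4*(2*(2 + 9)) = 4*(2*11) = 4*22 = 88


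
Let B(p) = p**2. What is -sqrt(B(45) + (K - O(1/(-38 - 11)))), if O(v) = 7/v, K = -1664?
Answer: -8*sqrt(11) ≈ -26.533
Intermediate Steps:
-sqrt(B(45) + (K - O(1/(-38 - 11)))) = -sqrt(45**2 + (-1664 - 7/(1/(-38 - 11)))) = -sqrt(2025 + (-1664 - 7/(1/(-49)))) = -sqrt(2025 + (-1664 - 7/(-1/49))) = -sqrt(2025 + (-1664 - 7*(-49))) = -sqrt(2025 + (-1664 - 1*(-343))) = -sqrt(2025 + (-1664 + 343)) = -sqrt(2025 - 1321) = -sqrt(704) = -8*sqrt(11)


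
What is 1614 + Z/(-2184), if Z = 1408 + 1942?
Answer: 1760813/1092 ≈ 1612.5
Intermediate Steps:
Z = 3350
1614 + Z/(-2184) = 1614 + 3350/(-2184) = 1614 + 3350*(-1/2184) = 1614 - 1675/1092 = 1760813/1092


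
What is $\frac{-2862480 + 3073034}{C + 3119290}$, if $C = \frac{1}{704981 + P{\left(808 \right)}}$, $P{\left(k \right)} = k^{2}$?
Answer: $\frac{285899696130}{4235512330051} \approx 0.067501$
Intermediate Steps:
$C = \frac{1}{1357845}$ ($C = \frac{1}{704981 + 808^{2}} = \frac{1}{704981 + 652864} = \frac{1}{1357845} \approx 7.3646 \cdot 10^{-7}$)
$\frac{-2862480 + 3073034}{C + 3119290} = \frac{-2862480 + 3073034}{\frac{1}{1357845} + 3119290} = \frac{210554}{\frac{4235512330051}{1357845}} = 210554 \cdot \frac{1357845}{4235512330051} = \frac{285899696130}{4235512330051}$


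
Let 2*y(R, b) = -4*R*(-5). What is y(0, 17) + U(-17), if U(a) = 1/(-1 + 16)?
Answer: 1/15 ≈ 0.066667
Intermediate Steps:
U(a) = 1/15
y(R, b) = 10*R (y(R, b) = (-4*R*(-5))/2 = (20*R)/2 = 10*R)
y(0, 17) + U(-17) = 10*0 + 1/15 = 0 + 1/15 = 1/15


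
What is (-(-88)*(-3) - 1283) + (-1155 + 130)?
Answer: -2572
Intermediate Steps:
(-(-88)*(-3) - 1283) + (-1155 + 130) = (-44*6 - 1283) - 1025 = (-264 - 1283) - 1025 = -1547 - 1025 = -2572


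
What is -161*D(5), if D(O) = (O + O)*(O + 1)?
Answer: -9660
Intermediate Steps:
D(O) = 2*O*(1 + O) (D(O) = (2*O)*(1 + O) = 2*O*(1 + O))
-161*D(5) = -322*5*(1 + 5) = -322*5*6 = -161*60 = -9660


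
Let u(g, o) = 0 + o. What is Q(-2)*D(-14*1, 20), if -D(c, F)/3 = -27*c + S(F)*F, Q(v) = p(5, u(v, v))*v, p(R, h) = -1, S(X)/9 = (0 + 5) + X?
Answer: -29268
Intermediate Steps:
u(g, o) = o
S(X) = 45 + 9*X (S(X) = 9*((0 + 5) + X) = 9*(5 + X) = 45 + 9*X)
Q(v) = -v
D(c, F) = 81*c - 3*F*(45 + 9*F) (D(c, F) = -3*(-27*c + (45 + 9*F)*F) = -3*(-27*c + F*(45 + 9*F)) = 81*c - 3*F*(45 + 9*F))
Q(-2)*D(-14*1, 20) = (-1*(-2))*(81*(-14*1) - 27*20*(5 + 20)) = 2*(81*(-14) - 27*20*25) = 2*(-1134 - 13500) = 2*(-14634) = -29268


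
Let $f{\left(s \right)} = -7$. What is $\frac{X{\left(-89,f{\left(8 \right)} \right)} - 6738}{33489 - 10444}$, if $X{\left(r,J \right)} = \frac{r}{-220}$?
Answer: $- \frac{1482271}{5069900} \approx -0.29237$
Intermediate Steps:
$X{\left(r,J \right)} = - \frac{r}{220}$ ($X{\left(r,J \right)} = r \left(- \frac{1}{220}\right) = - \frac{r}{220}$)
$\frac{X{\left(-89,f{\left(8 \right)} \right)} - 6738}{33489 - 10444} = \frac{\left(- \frac{1}{220}\right) \left(-89\right) - 6738}{33489 - 10444} = \frac{\frac{89}{220} - 6738}{23045} = \left(- \frac{1482271}{220}\right) \frac{1}{23045} = - \frac{1482271}{5069900}$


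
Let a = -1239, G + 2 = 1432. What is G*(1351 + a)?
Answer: 160160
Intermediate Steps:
G = 1430 (G = -2 + 1432 = 1430)
G*(1351 + a) = 1430*(1351 - 1239) = 1430*112 = 160160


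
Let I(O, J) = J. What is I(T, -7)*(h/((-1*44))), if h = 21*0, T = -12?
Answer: 0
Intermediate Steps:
h = 0
I(T, -7)*(h/((-1*44))) = -0/((-1*44)) = -0/(-44) = -0*(-1)/44 = -7*0 = 0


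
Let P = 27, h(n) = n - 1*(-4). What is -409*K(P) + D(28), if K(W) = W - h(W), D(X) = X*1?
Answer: 1664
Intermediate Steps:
h(n) = 4 + n (h(n) = n + 4 = 4 + n)
D(X) = X
K(W) = -4 (K(W) = W - (4 + W) = W + (-4 - W) = -4)
-409*K(P) + D(28) = -409*(-4) + 28 = 1636 + 28 = 1664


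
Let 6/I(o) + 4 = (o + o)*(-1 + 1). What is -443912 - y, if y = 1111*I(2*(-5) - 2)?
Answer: -884491/2 ≈ -4.4225e+5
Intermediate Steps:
I(o) = -3/2 (I(o) = 6/(-4 + (o + o)*(-1 + 1)) = 6/(-4 + (2*o)*0) = 6/(-4 + 0) = 6/(-4) = 6*(-¼) = -3/2)
y = -3333/2 (y = 1111*(-3/2) = -3333/2 ≈ -1666.5)
-443912 - y = -443912 - 1*(-3333/2) = -443912 + 3333/2 = -884491/2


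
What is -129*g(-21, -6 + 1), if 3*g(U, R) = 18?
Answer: -774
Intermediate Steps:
g(U, R) = 6 (g(U, R) = (⅓)*18 = 6)
-129*g(-21, -6 + 1) = -129*6 = -774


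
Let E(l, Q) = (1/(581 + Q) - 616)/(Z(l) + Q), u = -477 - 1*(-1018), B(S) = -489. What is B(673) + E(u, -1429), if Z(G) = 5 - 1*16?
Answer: -66289479/135680 ≈ -488.57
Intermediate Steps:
Z(G) = -11 (Z(G) = 5 - 16 = -11)
u = 541 (u = -477 + 1018 = 541)
E(l, Q) = (-616 + 1/(581 + Q))/(-11 + Q) (E(l, Q) = (1/(581 + Q) - 616)/(-11 + Q) = (-616 + 1/(581 + Q))/(-11 + Q))
B(673) + E(u, -1429) = -489 + (-357895 - 616*(-1429))/(-6391 + (-1429)² + 570*(-1429)) = -489 + (-357895 + 880264)/(-6391 + 2042041 - 814530) = -489 + 522369/1221120 = -489 + (1/1221120)*522369 = -489 + 58041/135680 = -66289479/135680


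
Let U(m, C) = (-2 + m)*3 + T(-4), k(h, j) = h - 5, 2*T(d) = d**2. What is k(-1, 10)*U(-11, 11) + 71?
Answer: 257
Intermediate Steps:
T(d) = d**2/2
k(h, j) = -5 + h
U(m, C) = 2 + 3*m (U(m, C) = (-2 + m)*3 + (1/2)*(-4)**2 = (-6 + 3*m) + (1/2)*16 = (-6 + 3*m) + 8 = 2 + 3*m)
k(-1, 10)*U(-11, 11) + 71 = (-5 - 1)*(2 + 3*(-11)) + 71 = -6*(2 - 33) + 71 = -6*(-31) + 71 = 186 + 71 = 257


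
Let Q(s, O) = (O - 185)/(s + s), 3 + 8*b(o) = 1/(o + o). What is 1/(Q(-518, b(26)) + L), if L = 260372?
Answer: 430976/112214160187 ≈ 3.8407e-6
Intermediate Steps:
b(o) = -3/8 + 1/(16*o) (b(o) = -3/8 + 1/(8*(o + o)) = -3/8 + 1/(8*((2*o))) = -3/8 + (1/(2*o))/8 = -3/8 + 1/(16*o))
Q(s, O) = (-185 + O)/(2*s) (Q(s, O) = (-185 + O)/((2*s)) = (-185 + O)*(1/(2*s)) = (-185 + O)/(2*s))
1/(Q(-518, b(26)) + L) = 1/((½)*(-185 + (1/16)*(1 - 6*26)/26)/(-518) + 260372) = 1/((½)*(-1/518)*(-185 + (1/16)*(1/26)*(1 - 156)) + 260372) = 1/((½)*(-1/518)*(-185 + (1/16)*(1/26)*(-155)) + 260372) = 1/((½)*(-1/518)*(-185 - 155/416) + 260372) = 1/((½)*(-1/518)*(-77115/416) + 260372) = 1/(77115/430976 + 260372) = 1/(112214160187/430976) = 430976/112214160187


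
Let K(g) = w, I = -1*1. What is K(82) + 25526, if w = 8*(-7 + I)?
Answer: 25462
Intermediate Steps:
I = -1
w = -64 (w = 8*(-7 - 1) = 8*(-8) = -64)
K(g) = -64
K(82) + 25526 = -64 + 25526 = 25462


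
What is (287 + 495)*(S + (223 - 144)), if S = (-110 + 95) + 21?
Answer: 66470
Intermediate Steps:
S = 6 (S = -15 + 21 = 6)
(287 + 495)*(S + (223 - 144)) = (287 + 495)*(6 + (223 - 144)) = 782*(6 + 79) = 782*85 = 66470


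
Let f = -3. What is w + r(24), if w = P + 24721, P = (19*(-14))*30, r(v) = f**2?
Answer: 16750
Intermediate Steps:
r(v) = 9 (r(v) = (-3)**2 = 9)
P = -7980 (P = -266*30 = -7980)
w = 16741 (w = -7980 + 24721 = 16741)
w + r(24) = 16741 + 9 = 16750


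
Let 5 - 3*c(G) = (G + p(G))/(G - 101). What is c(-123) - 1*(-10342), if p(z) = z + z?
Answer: 6950575/672 ≈ 10343.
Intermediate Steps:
p(z) = 2*z
c(G) = 5/3 - G/(-101 + G) (c(G) = 5/3 - (G + 2*G)/(3*(G - 101)) = 5/3 - 3*G/(3*(-101 + G)) = 5/3 - G/(-101 + G))
c(-123) - 1*(-10342) = (-505 + 2*(-123))/(3*(-101 - 123)) - 1*(-10342) = (1/3)*(-505 - 246)/(-224) + 10342 = (1/3)*(-1/224)*(-751) + 10342 = 751/672 + 10342 = 6950575/672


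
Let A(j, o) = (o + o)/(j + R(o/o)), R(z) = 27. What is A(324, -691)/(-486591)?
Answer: 1382/170793441 ≈ 8.0917e-6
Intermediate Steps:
A(j, o) = 2*o/(27 + j) (A(j, o) = (o + o)/(j + 27) = (2*o)/(27 + j) = 2*o/(27 + j))
A(324, -691)/(-486591) = (2*(-691)/(27 + 324))/(-486591) = (2*(-691)/351)*(-1/486591) = (2*(-691)*(1/351))*(-1/486591) = -1382/351*(-1/486591) = 1382/170793441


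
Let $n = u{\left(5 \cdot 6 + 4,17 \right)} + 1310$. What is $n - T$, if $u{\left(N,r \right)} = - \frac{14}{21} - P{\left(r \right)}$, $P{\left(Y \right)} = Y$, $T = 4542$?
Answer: $- \frac{9749}{3} \approx -3249.7$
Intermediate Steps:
$u{\left(N,r \right)} = - \frac{2}{3} - r$ ($u{\left(N,r \right)} = - \frac{14}{21} - r = \left(-14\right) \frac{1}{21} - r = - \frac{2}{3} - r$)
$n = \frac{3877}{3}$ ($n = \left(- \frac{2}{3} - 17\right) + 1310 = - \frac{53}{3} + 1310 = \frac{3877}{3} \approx 1292.3$)
$n - T = \frac{3877}{3} - 4542 = - \frac{9749}{3}$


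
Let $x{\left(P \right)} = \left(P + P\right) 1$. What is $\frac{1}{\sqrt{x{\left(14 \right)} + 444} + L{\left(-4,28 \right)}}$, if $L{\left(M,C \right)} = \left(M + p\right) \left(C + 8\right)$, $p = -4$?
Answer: $- \frac{36}{10309} - \frac{\sqrt{118}}{41236} \approx -0.0037555$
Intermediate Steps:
$L{\left(M,C \right)} = \left(-4 + M\right) \left(8 + C\right)$ ($L{\left(M,C \right)} = \left(M - 4\right) \left(C + 8\right) = \left(-4 + M\right) \left(8 + C\right)$)
$x{\left(P \right)} = 2 P$ ($x{\left(P \right)} = 2 P 1 = 2 P$)
$\frac{1}{\sqrt{x{\left(14 \right)} + 444} + L{\left(-4,28 \right)}} = \frac{1}{\sqrt{2 \cdot 14 + 444} + \left(-32 - 112 + 8 \left(-4\right) + 28 \left(-4\right)\right)} = \frac{1}{\sqrt{28 + 444} - 288} = \frac{1}{\sqrt{472} - 288} = \frac{1}{2 \sqrt{118} - 288} = \frac{1}{-288 + 2 \sqrt{118}}$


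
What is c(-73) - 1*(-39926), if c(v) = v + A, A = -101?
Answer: 39752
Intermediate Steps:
c(v) = -101 + v (c(v) = v - 101 = -101 + v)
c(-73) - 1*(-39926) = (-101 - 73) - 1*(-39926) = -174 + 39926 = 39752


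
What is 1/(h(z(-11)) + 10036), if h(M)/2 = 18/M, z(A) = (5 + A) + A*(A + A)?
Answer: 59/592133 ≈ 9.9640e-5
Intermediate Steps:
z(A) = 5 + A + 2*A**2 (z(A) = (5 + A) + A*(2*A) = (5 + A) + 2*A**2 = 5 + A + 2*A**2)
h(M) = 36/M (h(M) = 2*(18/M) = 36/M)
1/(h(z(-11)) + 10036) = 1/(36/(5 - 11 + 2*(-11)**2) + 10036) = 1/(36/(5 - 11 + 2*121) + 10036) = 1/(36/(5 - 11 + 242) + 10036) = 1/(36/236 + 10036) = 1/(36*(1/236) + 10036) = 1/(9/59 + 10036) = 1/(592133/59) = 59/592133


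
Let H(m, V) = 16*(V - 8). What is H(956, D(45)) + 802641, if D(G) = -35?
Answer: 801953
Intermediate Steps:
H(m, V) = -128 + 16*V (H(m, V) = 16*(-8 + V) = -128 + 16*V)
H(956, D(45)) + 802641 = (-128 + 16*(-35)) + 802641 = (-128 - 560) + 802641 = -688 + 802641 = 801953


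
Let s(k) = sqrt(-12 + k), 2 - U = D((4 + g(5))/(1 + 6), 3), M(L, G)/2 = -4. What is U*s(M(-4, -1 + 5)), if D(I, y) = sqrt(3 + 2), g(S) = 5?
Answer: I*(-10 + 4*sqrt(5)) ≈ -1.0557*I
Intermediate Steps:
M(L, G) = -8 (M(L, G) = 2*(-4) = -8)
D(I, y) = sqrt(5)
U = 2 - sqrt(5) ≈ -0.23607
U*s(M(-4, -1 + 5)) = (2 - sqrt(5))*sqrt(-12 - 8) = (2 - sqrt(5))*sqrt(-20) = (2 - sqrt(5))*(2*I*sqrt(5)) = 2*I*sqrt(5)*(2 - sqrt(5))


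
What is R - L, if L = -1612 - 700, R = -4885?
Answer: -2573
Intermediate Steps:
L = -2312
R - L = -4885 - 1*(-2312) = -4885 + 2312 = -2573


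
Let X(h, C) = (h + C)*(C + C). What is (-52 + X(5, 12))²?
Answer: 126736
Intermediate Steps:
X(h, C) = 2*C*(C + h) (X(h, C) = (C + h)*(2*C) = 2*C*(C + h))
(-52 + X(5, 12))² = (-52 + 2*12*(12 + 5))² = (-52 + 2*12*17)² = (-52 + 408)² = 356² = 126736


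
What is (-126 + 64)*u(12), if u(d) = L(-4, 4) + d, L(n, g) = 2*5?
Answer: -1364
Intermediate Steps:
L(n, g) = 10
u(d) = 10 + d
(-126 + 64)*u(12) = (-126 + 64)*(10 + 12) = -62*22 = -1364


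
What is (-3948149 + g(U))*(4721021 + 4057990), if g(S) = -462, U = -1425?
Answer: -34664899403721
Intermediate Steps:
(-3948149 + g(U))*(4721021 + 4057990) = (-3948149 - 462)*(4721021 + 4057990) = -3948611*8779011 = -34664899403721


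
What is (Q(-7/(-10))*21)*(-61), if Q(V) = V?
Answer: -8967/10 ≈ -896.70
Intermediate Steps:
(Q(-7/(-10))*21)*(-61) = (-7/(-10)*21)*(-61) = (-7*(-1/10)*21)*(-61) = ((7/10)*21)*(-61) = (147/10)*(-61) = -8967/10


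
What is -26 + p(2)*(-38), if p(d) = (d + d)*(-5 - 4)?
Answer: 1342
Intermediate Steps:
p(d) = -18*d (p(d) = (2*d)*(-9) = -18*d)
-26 + p(2)*(-38) = -26 - 18*2*(-38) = -26 - 36*(-38) = -26 + 1368 = 1342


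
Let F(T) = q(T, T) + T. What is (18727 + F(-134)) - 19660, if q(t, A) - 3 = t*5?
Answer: -1734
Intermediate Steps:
q(t, A) = 3 + 5*t (q(t, A) = 3 + t*5 = 3 + 5*t)
F(T) = 3 + 6*T (F(T) = (3 + 5*T) + T = 3 + 6*T)
(18727 + F(-134)) - 19660 = (18727 + (3 + 6*(-134))) - 19660 = (18727 + (3 - 804)) - 19660 = (18727 - 801) - 19660 = 17926 - 19660 = -1734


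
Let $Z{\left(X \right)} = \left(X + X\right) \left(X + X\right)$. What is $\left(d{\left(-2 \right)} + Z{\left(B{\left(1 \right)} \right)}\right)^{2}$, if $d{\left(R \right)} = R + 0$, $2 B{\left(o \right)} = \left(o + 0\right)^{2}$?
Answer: $1$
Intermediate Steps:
$B{\left(o \right)} = \frac{o^{2}}{2}$ ($B{\left(o \right)} = \frac{\left(o + 0\right)^{2}}{2} = \frac{o^{2}}{2}$)
$Z{\left(X \right)} = 4 X^{2}$ ($Z{\left(X \right)} = 2 X 2 X = 4 X^{2}$)
$d{\left(R \right)} = R$
$\left(d{\left(-2 \right)} + Z{\left(B{\left(1 \right)} \right)}\right)^{2} = \left(-2 + 4 \left(\frac{1^{2}}{2}\right)^{2}\right)^{2} = \left(-2 + 4 \left(\frac{1}{2} \cdot 1\right)^{2}\right)^{2} = \left(-2 + \frac{4}{4}\right)^{2} = \left(-2 + 4 \cdot \frac{1}{4}\right)^{2} = \left(-2 + 1\right)^{2} = \left(-1\right)^{2} = 1$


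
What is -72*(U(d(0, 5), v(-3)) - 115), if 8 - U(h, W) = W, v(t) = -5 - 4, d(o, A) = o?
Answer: 7056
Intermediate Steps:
v(t) = -9
U(h, W) = 8 - W
-72*(U(d(0, 5), v(-3)) - 115) = -72*((8 - 1*(-9)) - 115) = -72*((8 + 9) - 115) = -72*(17 - 115) = -72*(-98) = 7056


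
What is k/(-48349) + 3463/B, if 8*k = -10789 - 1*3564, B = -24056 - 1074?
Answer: -9987447/99184520 ≈ -0.10070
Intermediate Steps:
B = -25130
k = -14353/8 (k = (-10789 - 1*3564)/8 = (-10789 - 3564)/8 = (⅛)*(-14353) = -14353/8 ≈ -1794.1)
k/(-48349) + 3463/B = -14353/8/(-48349) + 3463/(-25130) = -14353/8*(-1/48349) + 3463*(-1/25130) = 14353/386792 - 3463/25130 = -9987447/99184520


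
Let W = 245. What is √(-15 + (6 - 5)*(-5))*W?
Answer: 490*I*√5 ≈ 1095.7*I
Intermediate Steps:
√(-15 + (6 - 5)*(-5))*W = √(-15 + (6 - 5)*(-5))*245 = √(-15 + 1*(-5))*245 = √(-15 - 5)*245 = √(-20)*245 = (2*I*√5)*245 = 490*I*√5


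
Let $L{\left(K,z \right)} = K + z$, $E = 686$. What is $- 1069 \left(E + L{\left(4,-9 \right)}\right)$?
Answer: $-727989$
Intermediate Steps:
$- 1069 \left(E + L{\left(4,-9 \right)}\right) = - 1069 \left(686 + \left(4 - 9\right)\right) = - 1069 \left(686 - 5\right) = \left(-1069\right) 681 = -727989$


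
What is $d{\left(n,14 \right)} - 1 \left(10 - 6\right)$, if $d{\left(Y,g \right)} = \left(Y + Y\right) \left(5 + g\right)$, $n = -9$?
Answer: $-346$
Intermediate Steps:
$d{\left(Y,g \right)} = 2 Y \left(5 + g\right)$
$d{\left(n,14 \right)} - 1 \left(10 - 6\right) = 2 \left(-9\right) \left(5 + 14\right) - 1 \left(10 - 6\right) = 2 \left(-9\right) 19 - 1 \cdot 4 = -342 - 4 = -346$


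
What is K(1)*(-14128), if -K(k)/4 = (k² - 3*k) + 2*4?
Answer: 339072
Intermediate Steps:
K(k) = -32 - 4*k² + 12*k (K(k) = -4*((k² - 3*k) + 2*4) = -4*((k² - 3*k) + 8) = -4*(8 + k² - 3*k) = -32 - 4*k² + 12*k)
K(1)*(-14128) = (-32 - 4*1² + 12*1)*(-14128) = (-32 - 4*1 + 12)*(-14128) = (-32 - 4 + 12)*(-14128) = -24*(-14128) = 339072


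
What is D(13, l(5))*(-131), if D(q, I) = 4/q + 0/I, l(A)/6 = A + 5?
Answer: -524/13 ≈ -40.308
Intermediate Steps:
l(A) = 30 + 6*A (l(A) = 6*(A + 5) = 6*(5 + A) = 30 + 6*A)
D(q, I) = 4/q (D(q, I) = 4/q + 0 = 4/q)
D(13, l(5))*(-131) = (4/13)*(-131) = -524/13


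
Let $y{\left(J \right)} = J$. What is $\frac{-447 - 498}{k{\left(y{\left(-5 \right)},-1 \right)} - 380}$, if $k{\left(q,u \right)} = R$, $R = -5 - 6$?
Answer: $\frac{945}{391} \approx 2.4169$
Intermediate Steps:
$R = -11$
$k{\left(q,u \right)} = -11$
$\frac{-447 - 498}{k{\left(y{\left(-5 \right)},-1 \right)} - 380} = \frac{-447 - 498}{-11 - 380} = - \frac{945}{-391} = \left(-945\right) \left(- \frac{1}{391}\right) = \frac{945}{391}$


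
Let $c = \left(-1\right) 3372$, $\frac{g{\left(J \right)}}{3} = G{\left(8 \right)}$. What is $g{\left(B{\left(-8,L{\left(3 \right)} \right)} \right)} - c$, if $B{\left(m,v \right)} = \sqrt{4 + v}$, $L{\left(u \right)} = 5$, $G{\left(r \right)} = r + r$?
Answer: $3420$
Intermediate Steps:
$G{\left(r \right)} = 2 r$
$g{\left(J \right)} = 48$ ($g{\left(J \right)} = 3 \cdot 2 \cdot 8 = 3 \cdot 16 = 48$)
$c = -3372$
$g{\left(B{\left(-8,L{\left(3 \right)} \right)} \right)} - c = 48 - -3372 = 48 + 3372 = 3420$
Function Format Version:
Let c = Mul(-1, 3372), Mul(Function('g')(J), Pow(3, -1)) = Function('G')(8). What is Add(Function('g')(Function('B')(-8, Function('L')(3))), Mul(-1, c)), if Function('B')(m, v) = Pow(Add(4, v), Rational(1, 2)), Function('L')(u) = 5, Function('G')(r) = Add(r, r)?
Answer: 3420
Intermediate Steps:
Function('G')(r) = Mul(2, r)
Function('g')(J) = 48 (Function('g')(J) = Mul(3, Mul(2, 8)) = Mul(3, 16) = 48)
c = -3372
Add(Function('g')(Function('B')(-8, Function('L')(3))), Mul(-1, c)) = Add(48, Mul(-1, -3372)) = Add(48, 3372) = 3420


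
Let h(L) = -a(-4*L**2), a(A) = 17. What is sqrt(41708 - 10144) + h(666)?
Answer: -17 + 2*sqrt(7891) ≈ 160.66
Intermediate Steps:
h(L) = -17 (h(L) = -1*17 = -17)
sqrt(41708 - 10144) + h(666) = sqrt(41708 - 10144) - 17 = sqrt(31564) - 17 = 2*sqrt(7891) - 17 = -17 + 2*sqrt(7891)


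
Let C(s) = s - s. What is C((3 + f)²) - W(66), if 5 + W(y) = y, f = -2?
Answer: -61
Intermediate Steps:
W(y) = -5 + y
C(s) = 0
C((3 + f)²) - W(66) = 0 - (-5 + 66) = 0 - 1*61 = 0 - 61 = -61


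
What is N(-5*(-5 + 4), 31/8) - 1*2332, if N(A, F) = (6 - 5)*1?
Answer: -2331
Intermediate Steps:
N(A, F) = 1 (N(A, F) = 1*1 = 1)
N(-5*(-5 + 4), 31/8) - 1*2332 = 1 - 1*2332 = 1 - 2332 = -2331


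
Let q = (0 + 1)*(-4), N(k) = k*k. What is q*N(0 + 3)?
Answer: -36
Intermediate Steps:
N(k) = k²
q = -4 (q = 1*(-4) = -4)
q*N(0 + 3) = -4*(0 + 3)² = -4*3² = -4*9 = -36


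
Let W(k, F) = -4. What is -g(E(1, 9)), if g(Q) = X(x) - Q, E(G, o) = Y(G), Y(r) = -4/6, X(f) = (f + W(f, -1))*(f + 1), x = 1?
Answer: 16/3 ≈ 5.3333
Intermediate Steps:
X(f) = (1 + f)*(-4 + f) (X(f) = (f - 4)*(f + 1) = (-4 + f)*(1 + f) = (1 + f)*(-4 + f))
Y(r) = -⅔ (Y(r) = -4*⅙ = -⅔)
E(G, o) = -⅔
g(Q) = -6 - Q (g(Q) = (-4 + 1² - 3*1) - Q = (-4 + 1 - 3) - Q = -6 - Q)
-g(E(1, 9)) = -(-6 - 1*(-⅔)) = -(-6 + ⅔) = -1*(-16/3) = 16/3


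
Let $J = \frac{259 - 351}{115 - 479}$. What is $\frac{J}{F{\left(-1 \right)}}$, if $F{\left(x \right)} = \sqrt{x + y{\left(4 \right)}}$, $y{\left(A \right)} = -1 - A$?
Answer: $- \frac{23 i \sqrt{6}}{546} \approx - 0.10318 i$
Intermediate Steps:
$F{\left(x \right)} = \sqrt{-5 + x}$ ($F{\left(x \right)} = \sqrt{x - 5} = \sqrt{-5 + x}$)
$J = \frac{23}{91}$ ($J = - \frac{92}{-364} = \left(-92\right) \left(- \frac{1}{364}\right) = \frac{23}{91} \approx 0.25275$)
$\frac{J}{F{\left(-1 \right)}} = \frac{23}{91 \sqrt{-5 - 1}} = \frac{23}{91 \sqrt{-6}} = \frac{23}{91 i \sqrt{6}} = \frac{23 \left(- \frac{i \sqrt{6}}{6}\right)}{91} = - \frac{23 i \sqrt{6}}{546}$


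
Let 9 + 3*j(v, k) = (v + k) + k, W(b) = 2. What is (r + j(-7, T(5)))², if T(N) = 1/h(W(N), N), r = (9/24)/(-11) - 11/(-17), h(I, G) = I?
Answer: 43072969/2238016 ≈ 19.246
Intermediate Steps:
r = 917/1496 (r = (9*(1/24))*(-1/11) - 11*(-1/17) = (3/8)*(-1/11) + 11/17 = -3/88 + 11/17 = 917/1496 ≈ 0.61297)
T(N) = ½ (T(N) = 1/2 = ½)
j(v, k) = -3 + v/3 + 2*k/3 (j(v, k) = -3 + ((v + k) + k)/3 = -3 + ((k + v) + k)/3 = -3 + (v + 2*k)/3 = -3 + (v/3 + 2*k/3) = -3 + v/3 + 2*k/3)
(r + j(-7, T(5)))² = (917/1496 + (-3 + (⅓)*(-7) + (⅔)*(½)))² = (917/1496 + (-3 - 7/3 + ⅓))² = (917/1496 - 5)² = (-6563/1496)² = 43072969/2238016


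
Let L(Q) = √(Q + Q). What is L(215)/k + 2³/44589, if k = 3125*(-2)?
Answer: 8/44589 - √430/6250 ≈ -0.0031384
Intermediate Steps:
L(Q) = √2*√Q (L(Q) = √(2*Q) = √2*√Q)
k = -6250
L(215)/k + 2³/44589 = (√2*√215)/(-6250) + 2³/44589 = √430*(-1/6250) + 8*(1/44589) = -√430/6250 + 8/44589 = 8/44589 - √430/6250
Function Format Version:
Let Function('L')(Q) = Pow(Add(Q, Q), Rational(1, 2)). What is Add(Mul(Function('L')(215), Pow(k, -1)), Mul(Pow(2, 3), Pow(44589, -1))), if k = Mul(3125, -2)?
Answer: Add(Rational(8, 44589), Mul(Rational(-1, 6250), Pow(430, Rational(1, 2)))) ≈ -0.0031384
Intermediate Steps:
Function('L')(Q) = Mul(Pow(2, Rational(1, 2)), Pow(Q, Rational(1, 2))) (Function('L')(Q) = Pow(Mul(2, Q), Rational(1, 2)) = Mul(Pow(2, Rational(1, 2)), Pow(Q, Rational(1, 2))))
k = -6250
Add(Mul(Function('L')(215), Pow(k, -1)), Mul(Pow(2, 3), Pow(44589, -1))) = Add(Mul(Mul(Pow(2, Rational(1, 2)), Pow(215, Rational(1, 2))), Pow(-6250, -1)), Mul(Pow(2, 3), Pow(44589, -1))) = Add(Mul(Pow(430, Rational(1, 2)), Rational(-1, 6250)), Mul(8, Rational(1, 44589))) = Add(Mul(Rational(-1, 6250), Pow(430, Rational(1, 2))), Rational(8, 44589)) = Add(Rational(8, 44589), Mul(Rational(-1, 6250), Pow(430, Rational(1, 2))))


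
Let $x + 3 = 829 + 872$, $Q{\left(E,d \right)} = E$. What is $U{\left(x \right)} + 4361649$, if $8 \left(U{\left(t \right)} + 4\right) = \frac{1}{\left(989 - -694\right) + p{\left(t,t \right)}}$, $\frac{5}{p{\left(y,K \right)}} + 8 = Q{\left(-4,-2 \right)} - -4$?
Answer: $\frac{58703380056}{13459} \approx 4.3616 \cdot 10^{6}$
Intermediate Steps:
$x = 1698$ ($x = -3 + \left(829 + 872\right) = -3 + 1701 = 1698$)
$p{\left(y,K \right)} = - \frac{5}{8}$ ($p{\left(y,K \right)} = \frac{5}{-8 - 0} = \frac{5}{-8 + \left(-4 + 4\right)} = \frac{5}{-8 + 0} = \frac{5}{-8} = 5 \left(- \frac{1}{8}\right) = - \frac{5}{8}$)
$U{\left(t \right)} = - \frac{53835}{13459}$ ($U{\left(t \right)} = -4 + \frac{1}{8 \left(\left(989 - -694\right) - \frac{5}{8}\right)} = -4 + \frac{1}{8 \left(\left(989 + 694\right) - \frac{5}{8}\right)} = -4 + \frac{1}{8 \left(1683 - \frac{5}{8}\right)} = -4 + \frac{1}{8 \cdot \frac{13459}{8}} = -4 + \frac{1}{8} \cdot \frac{8}{13459} = -4 + \frac{1}{13459} = - \frac{53835}{13459}$)
$U{\left(x \right)} + 4361649 = - \frac{53835}{13459} + 4361649 = \frac{58703380056}{13459}$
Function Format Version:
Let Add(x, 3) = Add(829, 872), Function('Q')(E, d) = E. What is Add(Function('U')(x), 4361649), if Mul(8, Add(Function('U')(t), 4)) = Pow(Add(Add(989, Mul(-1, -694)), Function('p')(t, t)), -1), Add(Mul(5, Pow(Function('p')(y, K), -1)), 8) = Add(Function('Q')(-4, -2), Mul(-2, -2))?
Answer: Rational(58703380056, 13459) ≈ 4.3616e+6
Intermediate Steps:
x = 1698 (x = Add(-3, Add(829, 872)) = Add(-3, 1701) = 1698)
Function('p')(y, K) = Rational(-5, 8) (Function('p')(y, K) = Mul(5, Pow(Add(-8, Add(-4, Mul(-2, -2))), -1)) = Mul(5, Pow(Add(-8, Add(-4, 4)), -1)) = Mul(5, Pow(Add(-8, 0), -1)) = Mul(5, Pow(-8, -1)) = Mul(5, Rational(-1, 8)) = Rational(-5, 8))
Function('U')(t) = Rational(-53835, 13459) (Function('U')(t) = Add(-4, Mul(Rational(1, 8), Pow(Add(Add(989, Mul(-1, -694)), Rational(-5, 8)), -1))) = Add(-4, Mul(Rational(1, 8), Pow(Add(Add(989, 694), Rational(-5, 8)), -1))) = Add(-4, Mul(Rational(1, 8), Pow(Add(1683, Rational(-5, 8)), -1))) = Add(-4, Mul(Rational(1, 8), Pow(Rational(13459, 8), -1))) = Add(-4, Mul(Rational(1, 8), Rational(8, 13459))) = Add(-4, Rational(1, 13459)) = Rational(-53835, 13459))
Add(Function('U')(x), 4361649) = Add(Rational(-53835, 13459), 4361649) = Rational(58703380056, 13459)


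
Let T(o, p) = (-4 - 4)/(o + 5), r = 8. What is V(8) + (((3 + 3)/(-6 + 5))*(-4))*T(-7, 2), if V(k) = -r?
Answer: 88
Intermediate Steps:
V(k) = -8 (V(k) = -1*8 = -8)
T(o, p) = -8/(5 + o)
V(8) + (((3 + 3)/(-6 + 5))*(-4))*T(-7, 2) = -8 + (((3 + 3)/(-6 + 5))*(-4))*(-8/(5 - 7)) = -8 + ((6/(-1))*(-4))*(-8/(-2)) = -8 + ((6*(-1))*(-4))*(-8*(-1/2)) = -8 - 6*(-4)*4 = -8 + 24*4 = -8 + 96 = 88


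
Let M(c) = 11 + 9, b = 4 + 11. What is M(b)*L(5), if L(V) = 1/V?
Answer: 4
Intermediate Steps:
L(V) = 1/V
b = 15
M(c) = 20
M(b)*L(5) = 20/5 = 20*(⅕) = 4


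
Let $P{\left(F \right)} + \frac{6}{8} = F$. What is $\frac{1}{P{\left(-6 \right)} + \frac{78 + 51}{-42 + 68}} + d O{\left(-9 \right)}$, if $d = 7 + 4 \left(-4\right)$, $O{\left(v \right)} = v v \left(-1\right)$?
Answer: $\frac{67745}{93} \approx 728.44$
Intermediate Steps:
$P{\left(F \right)} = - \frac{3}{4} + F$
$O{\left(v \right)} = - v^{2}$ ($O{\left(v \right)} = v^{2} \left(-1\right) = - v^{2}$)
$d = -9$ ($d = 7 - 16 = -9$)
$\frac{1}{P{\left(-6 \right)} + \frac{78 + 51}{-42 + 68}} + d O{\left(-9 \right)} = \frac{1}{\left(- \frac{3}{4} - 6\right) + \frac{78 + 51}{-42 + 68}} - 9 \left(- \left(-9\right)^{2}\right) = \frac{1}{- \frac{27}{4} + \frac{129}{26}} - 9 \left(\left(-1\right) 81\right) = \frac{1}{- \frac{27}{4} + 129 \cdot \frac{1}{26}} - -729 = \frac{1}{- \frac{27}{4} + \frac{129}{26}} + 729 = \frac{1}{- \frac{93}{52}} + 729 = - \frac{52}{93} + 729 = \frac{67745}{93}$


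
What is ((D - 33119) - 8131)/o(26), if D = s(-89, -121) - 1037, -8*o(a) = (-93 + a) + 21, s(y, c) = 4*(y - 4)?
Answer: -170636/23 ≈ -7419.0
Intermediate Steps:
s(y, c) = -16 + 4*y (s(y, c) = 4*(-4 + y) = -16 + 4*y)
o(a) = 9 - a/8 (o(a) = -((-93 + a) + 21)/8 = -(-72 + a)/8 = 9 - a/8)
D = -1409 (D = (-16 + 4*(-89)) - 1037 = (-16 - 356) - 1037 = -372 - 1037 = -1409)
((D - 33119) - 8131)/o(26) = ((-1409 - 33119) - 8131)/(9 - ⅛*26) = (-34528 - 8131)/(9 - 13/4) = -42659/23/4 = -42659*4/23 = -170636/23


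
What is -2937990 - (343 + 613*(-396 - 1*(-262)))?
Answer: -2856191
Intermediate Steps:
-2937990 - (343 + 613*(-396 - 1*(-262))) = -2937990 - (343 + 613*(-396 + 262)) = -2937990 - (343 + 613*(-134)) = -2937990 - (343 - 82142) = -2937990 - 1*(-81799) = -2937990 + 81799 = -2856191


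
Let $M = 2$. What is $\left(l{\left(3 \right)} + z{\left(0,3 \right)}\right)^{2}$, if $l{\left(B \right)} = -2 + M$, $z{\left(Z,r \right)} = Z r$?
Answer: $0$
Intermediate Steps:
$l{\left(B \right)} = 0$ ($l{\left(B \right)} = -2 + 2 = 0$)
$\left(l{\left(3 \right)} + z{\left(0,3 \right)}\right)^{2} = \left(0 + 0 \cdot 3\right)^{2} = \left(0 + 0\right)^{2} = 0^{2} = 0$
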